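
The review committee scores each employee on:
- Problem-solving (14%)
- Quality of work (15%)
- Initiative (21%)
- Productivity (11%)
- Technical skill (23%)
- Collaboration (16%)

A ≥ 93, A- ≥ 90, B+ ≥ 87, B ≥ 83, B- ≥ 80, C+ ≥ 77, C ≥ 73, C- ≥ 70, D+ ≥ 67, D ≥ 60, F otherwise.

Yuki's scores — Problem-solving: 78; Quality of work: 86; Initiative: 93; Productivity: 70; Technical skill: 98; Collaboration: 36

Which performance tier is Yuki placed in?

Weighted total:
  Problem-solving 78 × 0.14 = 10.92
  Quality of work 86 × 0.15 = 12.9
  Initiative 93 × 0.21 = 19.53
  Productivity 70 × 0.11 = 7.7
  Technical skill 98 × 0.23 = 22.54
  Collaboration 36 × 0.16 = 5.76
Sum = 79.35
79.35 is ≥ 77 and < 80 → C+

C+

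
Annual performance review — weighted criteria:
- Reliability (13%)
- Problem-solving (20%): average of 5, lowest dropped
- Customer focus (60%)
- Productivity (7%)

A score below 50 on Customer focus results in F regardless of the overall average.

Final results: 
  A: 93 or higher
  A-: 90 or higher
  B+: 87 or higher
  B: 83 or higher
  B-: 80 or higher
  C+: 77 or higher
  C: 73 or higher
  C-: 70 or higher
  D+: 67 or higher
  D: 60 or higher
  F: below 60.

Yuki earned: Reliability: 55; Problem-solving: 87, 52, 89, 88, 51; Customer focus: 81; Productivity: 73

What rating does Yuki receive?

Problem-solving: drop 51 → average of remaining 4 = 316/4 = 79
Customer focus score 81 ≥ 50: minimum met.
Weighted total:
  Reliability 55 × 0.13 = 7.15
  Problem-solving 79 × 0.2 = 15.8
  Customer focus 81 × 0.6 = 48.6
  Productivity 73 × 0.07 = 5.11
Sum = 76.66
76.66 is ≥ 73 and < 77 → C

C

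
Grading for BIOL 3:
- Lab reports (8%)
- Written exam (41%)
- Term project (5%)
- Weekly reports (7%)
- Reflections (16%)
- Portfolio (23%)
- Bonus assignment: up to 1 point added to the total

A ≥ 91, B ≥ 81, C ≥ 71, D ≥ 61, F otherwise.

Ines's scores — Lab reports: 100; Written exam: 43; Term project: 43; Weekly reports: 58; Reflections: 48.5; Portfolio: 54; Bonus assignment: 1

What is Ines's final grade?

F

Weighted total:
  Lab reports 100 × 0.08 = 8
  Written exam 43 × 0.41 = 17.63
  Term project 43 × 0.05 = 2.15
  Weekly reports 58 × 0.07 = 4.06
  Reflections 48.5 × 0.16 = 7.76
  Portfolio 54 × 0.23 = 12.42
Sum = 52.02
Bonus assignment: 52.02 + 1 = 53.02
53.02 < 61 → F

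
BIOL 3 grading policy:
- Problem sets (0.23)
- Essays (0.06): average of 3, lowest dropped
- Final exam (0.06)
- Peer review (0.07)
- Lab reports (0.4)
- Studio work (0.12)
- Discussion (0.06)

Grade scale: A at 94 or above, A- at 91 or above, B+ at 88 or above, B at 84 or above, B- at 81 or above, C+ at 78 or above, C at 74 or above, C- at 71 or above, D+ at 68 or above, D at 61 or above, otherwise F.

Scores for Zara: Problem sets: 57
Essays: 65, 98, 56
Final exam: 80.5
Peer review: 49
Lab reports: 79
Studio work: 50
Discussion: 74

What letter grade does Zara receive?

Essays: drop 56 → average of remaining 2 = 163/2 = 81.5
Weighted total:
  Problem sets 57 × 0.23 = 13.11
  Essays 81.5 × 0.06 = 4.89
  Final exam 80.5 × 0.06 = 4.83
  Peer review 49 × 0.07 = 3.43
  Lab reports 79 × 0.4 = 31.6
  Studio work 50 × 0.12 = 6
  Discussion 74 × 0.06 = 4.44
Sum = 68.3
68.3 is ≥ 68 and < 71 → D+

D+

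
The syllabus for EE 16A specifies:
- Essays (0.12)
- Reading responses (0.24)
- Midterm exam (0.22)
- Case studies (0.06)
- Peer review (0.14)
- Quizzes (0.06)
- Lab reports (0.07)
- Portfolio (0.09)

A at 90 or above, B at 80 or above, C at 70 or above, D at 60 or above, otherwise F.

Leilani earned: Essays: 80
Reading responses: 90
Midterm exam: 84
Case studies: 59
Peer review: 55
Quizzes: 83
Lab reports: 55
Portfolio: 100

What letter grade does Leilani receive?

Weighted total:
  Essays 80 × 0.12 = 9.6
  Reading responses 90 × 0.24 = 21.6
  Midterm exam 84 × 0.22 = 18.48
  Case studies 59 × 0.06 = 3.54
  Peer review 55 × 0.14 = 7.7
  Quizzes 83 × 0.06 = 4.98
  Lab reports 55 × 0.07 = 3.85
  Portfolio 100 × 0.09 = 9
Sum = 78.75
78.75 is ≥ 70 and < 80 → C

C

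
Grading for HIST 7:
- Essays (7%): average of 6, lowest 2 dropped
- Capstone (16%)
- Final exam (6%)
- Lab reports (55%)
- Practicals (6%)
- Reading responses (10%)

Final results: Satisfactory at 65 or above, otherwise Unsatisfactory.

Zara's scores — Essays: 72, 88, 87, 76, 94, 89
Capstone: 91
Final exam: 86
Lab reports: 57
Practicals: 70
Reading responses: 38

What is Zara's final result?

Essays: drop 72, 76 → average of remaining 4 = 358/4 = 89.5
Weighted total:
  Essays 89.5 × 0.07 = 6.265
  Capstone 91 × 0.16 = 14.56
  Final exam 86 × 0.06 = 5.16
  Lab reports 57 × 0.55 = 31.35
  Practicals 70 × 0.06 = 4.2
  Reading responses 38 × 0.1 = 3.8
Sum = 65.335
65.335 ≥ 65 → Satisfactory

Satisfactory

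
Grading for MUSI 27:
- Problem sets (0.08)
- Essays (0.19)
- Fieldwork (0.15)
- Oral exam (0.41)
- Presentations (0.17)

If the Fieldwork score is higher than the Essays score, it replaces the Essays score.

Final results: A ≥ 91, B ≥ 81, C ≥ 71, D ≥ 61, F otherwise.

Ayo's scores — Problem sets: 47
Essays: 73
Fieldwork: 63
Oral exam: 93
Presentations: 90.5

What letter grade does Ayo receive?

Fieldwork (63) ≤ Essays (73), so Essays stays at 73.
Weighted total:
  Problem sets 47 × 0.08 = 3.76
  Essays 73 × 0.19 = 13.87
  Fieldwork 63 × 0.15 = 9.45
  Oral exam 93 × 0.41 = 38.13
  Presentations 90.5 × 0.17 = 15.385
Sum = 80.595
80.595 is ≥ 71 and < 81 → C

C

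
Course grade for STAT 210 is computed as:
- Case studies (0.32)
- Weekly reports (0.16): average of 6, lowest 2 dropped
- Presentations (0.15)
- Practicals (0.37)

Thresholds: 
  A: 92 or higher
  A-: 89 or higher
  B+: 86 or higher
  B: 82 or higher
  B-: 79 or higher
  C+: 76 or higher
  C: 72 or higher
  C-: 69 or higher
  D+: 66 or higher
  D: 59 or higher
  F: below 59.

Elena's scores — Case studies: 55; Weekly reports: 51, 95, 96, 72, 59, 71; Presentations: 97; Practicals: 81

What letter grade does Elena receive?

C

Weekly reports: drop 51, 59 → average of remaining 4 = 334/4 = 83.5
Weighted total:
  Case studies 55 × 0.32 = 17.6
  Weekly reports 83.5 × 0.16 = 13.36
  Presentations 97 × 0.15 = 14.55
  Practicals 81 × 0.37 = 29.97
Sum = 75.48
75.48 is ≥ 72 and < 76 → C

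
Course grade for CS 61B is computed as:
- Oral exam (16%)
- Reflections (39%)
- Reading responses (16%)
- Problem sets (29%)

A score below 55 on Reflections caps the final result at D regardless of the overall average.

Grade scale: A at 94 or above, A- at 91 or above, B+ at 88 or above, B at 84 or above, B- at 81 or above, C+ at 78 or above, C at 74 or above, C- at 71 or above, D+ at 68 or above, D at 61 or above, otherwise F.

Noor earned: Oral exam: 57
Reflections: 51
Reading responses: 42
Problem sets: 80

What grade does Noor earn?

F

Reflections score 51 < 55: minimum not met.
Weighted total:
  Oral exam 57 × 0.16 = 9.12
  Reflections 51 × 0.39 = 19.89
  Reading responses 42 × 0.16 = 6.72
  Problem sets 80 × 0.29 = 23.2
Sum = 58.93
58.93 would be F; cap at D applies → F.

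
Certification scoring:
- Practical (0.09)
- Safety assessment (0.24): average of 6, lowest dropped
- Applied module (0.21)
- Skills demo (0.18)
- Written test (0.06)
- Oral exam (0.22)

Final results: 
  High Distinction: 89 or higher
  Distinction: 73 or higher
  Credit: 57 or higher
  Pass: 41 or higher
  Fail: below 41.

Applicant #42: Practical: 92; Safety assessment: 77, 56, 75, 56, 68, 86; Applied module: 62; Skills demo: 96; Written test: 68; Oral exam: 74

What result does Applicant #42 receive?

Safety assessment: drop 56 → average of remaining 5 = 362/5 = 72.4
Weighted total:
  Practical 92 × 0.09 = 8.28
  Safety assessment 72.4 × 0.24 = 17.376
  Applied module 62 × 0.21 = 13.02
  Skills demo 96 × 0.18 = 17.28
  Written test 68 × 0.06 = 4.08
  Oral exam 74 × 0.22 = 16.28
Sum = 76.316
76.316 is ≥ 73 and < 89 → Distinction

Distinction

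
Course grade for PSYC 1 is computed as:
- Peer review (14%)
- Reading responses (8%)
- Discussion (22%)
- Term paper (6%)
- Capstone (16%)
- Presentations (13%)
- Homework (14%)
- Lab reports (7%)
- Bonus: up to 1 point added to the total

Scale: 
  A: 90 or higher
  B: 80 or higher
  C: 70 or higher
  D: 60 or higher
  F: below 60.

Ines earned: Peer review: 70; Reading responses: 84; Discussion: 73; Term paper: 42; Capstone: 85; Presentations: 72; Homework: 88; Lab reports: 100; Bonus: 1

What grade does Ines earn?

C

Weighted total:
  Peer review 70 × 0.14 = 9.8
  Reading responses 84 × 0.08 = 6.72
  Discussion 73 × 0.22 = 16.06
  Term paper 42 × 0.06 = 2.52
  Capstone 85 × 0.16 = 13.6
  Presentations 72 × 0.13 = 9.36
  Homework 88 × 0.14 = 12.32
  Lab reports 100 × 0.07 = 7
Sum = 77.38
Bonus: 77.38 + 1 = 78.38
78.38 is ≥ 70 and < 80 → C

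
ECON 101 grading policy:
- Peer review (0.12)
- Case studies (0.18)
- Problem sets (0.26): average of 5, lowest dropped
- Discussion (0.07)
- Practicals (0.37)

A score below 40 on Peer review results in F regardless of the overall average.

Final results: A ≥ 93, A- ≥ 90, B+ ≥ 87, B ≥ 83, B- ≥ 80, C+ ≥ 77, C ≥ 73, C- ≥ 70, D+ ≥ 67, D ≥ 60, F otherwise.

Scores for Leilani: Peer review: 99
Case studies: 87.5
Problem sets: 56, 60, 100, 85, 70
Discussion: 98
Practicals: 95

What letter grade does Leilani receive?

Problem sets: drop 56 → average of remaining 4 = 315/4 = 78.75
Peer review score 99 ≥ 40: minimum met.
Weighted total:
  Peer review 99 × 0.12 = 11.88
  Case studies 87.5 × 0.18 = 15.75
  Problem sets 78.75 × 0.26 = 20.475
  Discussion 98 × 0.07 = 6.86
  Practicals 95 × 0.37 = 35.15
Sum = 90.115
90.115 is ≥ 90 and < 93 → A-

A-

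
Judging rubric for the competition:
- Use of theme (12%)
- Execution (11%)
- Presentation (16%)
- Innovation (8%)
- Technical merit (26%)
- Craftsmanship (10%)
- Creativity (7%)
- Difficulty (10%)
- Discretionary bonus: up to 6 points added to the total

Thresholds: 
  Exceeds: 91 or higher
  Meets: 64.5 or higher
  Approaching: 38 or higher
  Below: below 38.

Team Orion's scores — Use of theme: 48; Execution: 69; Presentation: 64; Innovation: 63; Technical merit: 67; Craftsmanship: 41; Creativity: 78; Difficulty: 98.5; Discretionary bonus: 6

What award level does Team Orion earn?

Meets

Weighted total:
  Use of theme 48 × 0.12 = 5.76
  Execution 69 × 0.11 = 7.59
  Presentation 64 × 0.16 = 10.24
  Innovation 63 × 0.08 = 5.04
  Technical merit 67 × 0.26 = 17.42
  Craftsmanship 41 × 0.1 = 4.1
  Creativity 78 × 0.07 = 5.46
  Difficulty 98.5 × 0.1 = 9.85
Sum = 65.46
Discretionary bonus: 65.46 + 6 = 71.46
71.46 is ≥ 64.5 and < 91 → Meets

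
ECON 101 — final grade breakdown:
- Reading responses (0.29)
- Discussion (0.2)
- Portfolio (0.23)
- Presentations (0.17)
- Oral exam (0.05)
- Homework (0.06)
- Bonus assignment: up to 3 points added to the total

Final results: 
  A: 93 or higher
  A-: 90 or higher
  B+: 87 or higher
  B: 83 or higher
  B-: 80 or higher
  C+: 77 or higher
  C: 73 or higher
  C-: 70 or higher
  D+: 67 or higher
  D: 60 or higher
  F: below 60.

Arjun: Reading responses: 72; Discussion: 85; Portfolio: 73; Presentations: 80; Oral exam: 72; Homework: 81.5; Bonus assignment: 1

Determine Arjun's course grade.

Weighted total:
  Reading responses 72 × 0.29 = 20.88
  Discussion 85 × 0.2 = 17
  Portfolio 73 × 0.23 = 16.79
  Presentations 80 × 0.17 = 13.6
  Oral exam 72 × 0.05 = 3.6
  Homework 81.5 × 0.06 = 4.89
Sum = 76.76
Bonus assignment: 76.76 + 1 = 77.76
77.76 is ≥ 77 and < 80 → C+

C+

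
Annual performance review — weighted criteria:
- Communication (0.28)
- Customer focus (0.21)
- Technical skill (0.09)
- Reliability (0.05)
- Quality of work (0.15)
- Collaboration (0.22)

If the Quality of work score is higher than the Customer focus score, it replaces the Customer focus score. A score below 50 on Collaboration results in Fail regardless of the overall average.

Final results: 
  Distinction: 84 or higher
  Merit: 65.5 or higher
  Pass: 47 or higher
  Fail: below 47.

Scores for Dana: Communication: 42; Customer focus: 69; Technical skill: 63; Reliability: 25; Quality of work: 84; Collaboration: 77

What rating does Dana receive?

Merit

Quality of work (84) > Customer focus (69), so Customer focus counts as 84.
Collaboration score 77 ≥ 50: minimum met.
Weighted total:
  Communication 42 × 0.28 = 11.76
  Customer focus 84 × 0.21 = 17.64
  Technical skill 63 × 0.09 = 5.67
  Reliability 25 × 0.05 = 1.25
  Quality of work 84 × 0.15 = 12.6
  Collaboration 77 × 0.22 = 16.94
Sum = 65.86
65.86 is ≥ 65.5 and < 84 → Merit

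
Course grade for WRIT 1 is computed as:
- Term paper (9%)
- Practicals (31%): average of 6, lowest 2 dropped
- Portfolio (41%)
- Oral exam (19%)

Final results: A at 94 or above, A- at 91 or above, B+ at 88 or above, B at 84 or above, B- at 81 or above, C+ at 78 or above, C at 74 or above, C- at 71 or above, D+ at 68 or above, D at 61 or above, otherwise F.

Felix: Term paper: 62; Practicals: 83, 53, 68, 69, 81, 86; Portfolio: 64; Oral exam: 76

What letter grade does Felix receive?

Practicals: drop 53, 68 → average of remaining 4 = 319/4 = 79.75
Weighted total:
  Term paper 62 × 0.09 = 5.58
  Practicals 79.75 × 0.31 = 24.7225
  Portfolio 64 × 0.41 = 26.24
  Oral exam 76 × 0.19 = 14.44
Sum = 70.9825
70.9825 is ≥ 68 and < 71 → D+

D+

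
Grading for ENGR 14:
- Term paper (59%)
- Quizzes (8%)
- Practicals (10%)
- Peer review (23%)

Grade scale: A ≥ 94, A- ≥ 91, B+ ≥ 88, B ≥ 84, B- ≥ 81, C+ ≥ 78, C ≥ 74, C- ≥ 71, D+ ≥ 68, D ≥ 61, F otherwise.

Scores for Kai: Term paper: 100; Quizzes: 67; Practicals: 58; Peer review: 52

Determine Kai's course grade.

Weighted total:
  Term paper 100 × 0.59 = 59
  Quizzes 67 × 0.08 = 5.36
  Practicals 58 × 0.1 = 5.8
  Peer review 52 × 0.23 = 11.96
Sum = 82.12
82.12 is ≥ 81 and < 84 → B-

B-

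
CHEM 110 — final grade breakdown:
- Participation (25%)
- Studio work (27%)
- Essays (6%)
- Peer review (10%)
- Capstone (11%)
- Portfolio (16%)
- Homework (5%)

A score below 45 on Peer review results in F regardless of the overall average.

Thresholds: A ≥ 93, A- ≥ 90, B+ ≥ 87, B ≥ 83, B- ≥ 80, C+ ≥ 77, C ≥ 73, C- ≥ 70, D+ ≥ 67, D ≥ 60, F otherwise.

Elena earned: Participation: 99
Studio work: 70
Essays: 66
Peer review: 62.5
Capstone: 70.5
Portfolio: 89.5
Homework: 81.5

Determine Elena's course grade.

B-

Peer review score 62.5 ≥ 45: minimum met.
Weighted total:
  Participation 99 × 0.25 = 24.75
  Studio work 70 × 0.27 = 18.9
  Essays 66 × 0.06 = 3.96
  Peer review 62.5 × 0.1 = 6.25
  Capstone 70.5 × 0.11 = 7.755
  Portfolio 89.5 × 0.16 = 14.32
  Homework 81.5 × 0.05 = 4.075
Sum = 80.01
80.01 is ≥ 80 and < 83 → B-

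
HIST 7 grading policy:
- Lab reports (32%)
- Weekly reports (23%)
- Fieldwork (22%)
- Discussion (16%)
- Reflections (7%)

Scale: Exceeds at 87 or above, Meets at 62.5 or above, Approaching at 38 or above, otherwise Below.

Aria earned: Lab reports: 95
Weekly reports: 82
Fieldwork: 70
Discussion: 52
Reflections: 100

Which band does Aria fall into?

Weighted total:
  Lab reports 95 × 0.32 = 30.4
  Weekly reports 82 × 0.23 = 18.86
  Fieldwork 70 × 0.22 = 15.4
  Discussion 52 × 0.16 = 8.32
  Reflections 100 × 0.07 = 7
Sum = 79.98
79.98 is ≥ 62.5 and < 87 → Meets

Meets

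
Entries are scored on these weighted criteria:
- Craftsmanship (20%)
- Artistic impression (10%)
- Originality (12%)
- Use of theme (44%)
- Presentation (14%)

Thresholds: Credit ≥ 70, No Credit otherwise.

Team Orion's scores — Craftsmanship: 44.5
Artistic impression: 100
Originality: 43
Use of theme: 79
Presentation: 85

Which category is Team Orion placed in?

Credit

Weighted total:
  Craftsmanship 44.5 × 0.2 = 8.9
  Artistic impression 100 × 0.1 = 10
  Originality 43 × 0.12 = 5.16
  Use of theme 79 × 0.44 = 34.76
  Presentation 85 × 0.14 = 11.9
Sum = 70.72
70.72 ≥ 70 → Credit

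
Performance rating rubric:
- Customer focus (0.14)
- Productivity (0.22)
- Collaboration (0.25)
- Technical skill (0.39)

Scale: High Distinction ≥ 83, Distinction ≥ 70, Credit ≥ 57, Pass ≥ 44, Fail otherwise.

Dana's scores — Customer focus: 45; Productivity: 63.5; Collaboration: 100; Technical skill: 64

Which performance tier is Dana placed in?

Weighted total:
  Customer focus 45 × 0.14 = 6.3
  Productivity 63.5 × 0.22 = 13.97
  Collaboration 100 × 0.25 = 25
  Technical skill 64 × 0.39 = 24.96
Sum = 70.23
70.23 is ≥ 70 and < 83 → Distinction

Distinction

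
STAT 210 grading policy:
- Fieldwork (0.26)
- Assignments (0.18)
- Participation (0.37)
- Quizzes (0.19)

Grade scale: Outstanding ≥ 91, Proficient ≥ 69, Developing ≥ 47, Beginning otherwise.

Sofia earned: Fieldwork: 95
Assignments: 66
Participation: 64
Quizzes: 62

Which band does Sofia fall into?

Weighted total:
  Fieldwork 95 × 0.26 = 24.7
  Assignments 66 × 0.18 = 11.88
  Participation 64 × 0.37 = 23.68
  Quizzes 62 × 0.19 = 11.78
Sum = 72.04
72.04 is ≥ 69 and < 91 → Proficient

Proficient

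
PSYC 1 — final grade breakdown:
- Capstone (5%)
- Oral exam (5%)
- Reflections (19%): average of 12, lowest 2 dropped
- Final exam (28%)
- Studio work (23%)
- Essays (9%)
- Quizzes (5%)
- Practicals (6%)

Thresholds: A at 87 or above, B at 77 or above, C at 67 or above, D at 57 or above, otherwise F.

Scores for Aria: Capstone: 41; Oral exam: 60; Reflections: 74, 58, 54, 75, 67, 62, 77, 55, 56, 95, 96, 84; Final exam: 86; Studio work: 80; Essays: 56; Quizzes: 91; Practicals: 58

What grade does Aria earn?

C

Reflections: drop 54, 55 → average of remaining 10 = 744/10 = 74.4
Weighted total:
  Capstone 41 × 0.05 = 2.05
  Oral exam 60 × 0.05 = 3
  Reflections 74.4 × 0.19 = 14.136
  Final exam 86 × 0.28 = 24.08
  Studio work 80 × 0.23 = 18.4
  Essays 56 × 0.09 = 5.04
  Quizzes 91 × 0.05 = 4.55
  Practicals 58 × 0.06 = 3.48
Sum = 74.736
74.736 is ≥ 67 and < 77 → C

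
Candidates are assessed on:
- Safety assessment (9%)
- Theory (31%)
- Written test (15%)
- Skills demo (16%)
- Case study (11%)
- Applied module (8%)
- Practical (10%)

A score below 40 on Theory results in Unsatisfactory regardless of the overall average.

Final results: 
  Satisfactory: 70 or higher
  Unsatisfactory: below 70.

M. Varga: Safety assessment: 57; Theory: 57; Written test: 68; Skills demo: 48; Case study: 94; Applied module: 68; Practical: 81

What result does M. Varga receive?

Theory score 57 ≥ 40: minimum met.
Weighted total:
  Safety assessment 57 × 0.09 = 5.13
  Theory 57 × 0.31 = 17.67
  Written test 68 × 0.15 = 10.2
  Skills demo 48 × 0.16 = 7.68
  Case study 94 × 0.11 = 10.34
  Applied module 68 × 0.08 = 5.44
  Practical 81 × 0.1 = 8.1
Sum = 64.56
64.56 < 70 → Unsatisfactory

Unsatisfactory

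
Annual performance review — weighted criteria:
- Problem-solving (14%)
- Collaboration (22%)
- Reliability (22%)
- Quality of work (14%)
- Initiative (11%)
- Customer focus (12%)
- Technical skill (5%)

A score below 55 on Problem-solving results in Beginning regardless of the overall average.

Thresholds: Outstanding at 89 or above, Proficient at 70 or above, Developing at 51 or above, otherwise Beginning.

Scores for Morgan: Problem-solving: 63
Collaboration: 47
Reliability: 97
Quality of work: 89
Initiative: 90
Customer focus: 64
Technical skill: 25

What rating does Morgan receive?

Problem-solving score 63 ≥ 55: minimum met.
Weighted total:
  Problem-solving 63 × 0.14 = 8.82
  Collaboration 47 × 0.22 = 10.34
  Reliability 97 × 0.22 = 21.34
  Quality of work 89 × 0.14 = 12.46
  Initiative 90 × 0.11 = 9.9
  Customer focus 64 × 0.12 = 7.68
  Technical skill 25 × 0.05 = 1.25
Sum = 71.79
71.79 is ≥ 70 and < 89 → Proficient

Proficient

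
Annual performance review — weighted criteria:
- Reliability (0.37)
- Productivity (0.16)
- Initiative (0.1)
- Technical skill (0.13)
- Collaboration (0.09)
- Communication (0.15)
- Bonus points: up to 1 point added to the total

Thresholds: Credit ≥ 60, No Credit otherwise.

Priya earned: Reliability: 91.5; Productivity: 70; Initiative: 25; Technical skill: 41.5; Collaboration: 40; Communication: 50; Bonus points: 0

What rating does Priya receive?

Weighted total:
  Reliability 91.5 × 0.37 = 33.855
  Productivity 70 × 0.16 = 11.2
  Initiative 25 × 0.1 = 2.5
  Technical skill 41.5 × 0.13 = 5.395
  Collaboration 40 × 0.09 = 3.6
  Communication 50 × 0.15 = 7.5
Sum = 64.05
Bonus points: 64.05 + 0 = 64.05
64.05 ≥ 60 → Credit

Credit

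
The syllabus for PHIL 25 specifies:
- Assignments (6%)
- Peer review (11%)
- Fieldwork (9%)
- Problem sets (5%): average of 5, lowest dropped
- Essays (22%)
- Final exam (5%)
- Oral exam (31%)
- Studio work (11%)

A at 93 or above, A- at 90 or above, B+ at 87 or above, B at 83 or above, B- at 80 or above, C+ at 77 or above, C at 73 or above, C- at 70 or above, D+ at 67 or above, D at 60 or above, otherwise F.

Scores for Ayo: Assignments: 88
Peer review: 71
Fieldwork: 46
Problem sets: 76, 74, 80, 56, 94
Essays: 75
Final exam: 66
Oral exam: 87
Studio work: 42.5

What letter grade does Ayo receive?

Problem sets: drop 56 → average of remaining 4 = 324/4 = 81
Weighted total:
  Assignments 88 × 0.06 = 5.28
  Peer review 71 × 0.11 = 7.81
  Fieldwork 46 × 0.09 = 4.14
  Problem sets 81 × 0.05 = 4.05
  Essays 75 × 0.22 = 16.5
  Final exam 66 × 0.05 = 3.3
  Oral exam 87 × 0.31 = 26.97
  Studio work 42.5 × 0.11 = 4.675
Sum = 72.725
72.725 is ≥ 70 and < 73 → C-

C-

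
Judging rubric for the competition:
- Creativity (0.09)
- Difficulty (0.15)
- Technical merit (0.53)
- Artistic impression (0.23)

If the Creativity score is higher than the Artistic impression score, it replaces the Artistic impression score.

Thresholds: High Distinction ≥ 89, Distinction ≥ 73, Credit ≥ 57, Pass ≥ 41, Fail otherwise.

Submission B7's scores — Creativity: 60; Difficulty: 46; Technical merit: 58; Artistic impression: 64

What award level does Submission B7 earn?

Creativity (60) ≤ Artistic impression (64), so Artistic impression stays at 64.
Weighted total:
  Creativity 60 × 0.09 = 5.4
  Difficulty 46 × 0.15 = 6.9
  Technical merit 58 × 0.53 = 30.74
  Artistic impression 64 × 0.23 = 14.72
Sum = 57.76
57.76 is ≥ 57 and < 73 → Credit

Credit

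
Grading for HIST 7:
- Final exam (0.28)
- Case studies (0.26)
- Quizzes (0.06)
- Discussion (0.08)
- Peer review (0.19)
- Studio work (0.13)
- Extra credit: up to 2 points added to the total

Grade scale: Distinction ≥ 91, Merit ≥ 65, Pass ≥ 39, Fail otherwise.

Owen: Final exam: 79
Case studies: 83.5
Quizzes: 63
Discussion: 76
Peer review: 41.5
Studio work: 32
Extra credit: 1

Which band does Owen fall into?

Merit

Weighted total:
  Final exam 79 × 0.28 = 22.12
  Case studies 83.5 × 0.26 = 21.71
  Quizzes 63 × 0.06 = 3.78
  Discussion 76 × 0.08 = 6.08
  Peer review 41.5 × 0.19 = 7.885
  Studio work 32 × 0.13 = 4.16
Sum = 65.735
Extra credit: 65.735 + 1 = 66.735
66.735 is ≥ 65 and < 91 → Merit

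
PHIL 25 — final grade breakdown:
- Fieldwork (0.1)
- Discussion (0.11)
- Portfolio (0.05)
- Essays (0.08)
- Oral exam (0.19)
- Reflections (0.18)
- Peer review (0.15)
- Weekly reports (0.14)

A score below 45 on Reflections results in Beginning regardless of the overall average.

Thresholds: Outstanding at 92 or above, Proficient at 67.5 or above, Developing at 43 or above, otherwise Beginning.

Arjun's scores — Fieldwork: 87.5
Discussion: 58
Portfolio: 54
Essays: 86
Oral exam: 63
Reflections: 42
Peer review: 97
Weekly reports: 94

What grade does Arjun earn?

Beginning

Reflections score 42 < 45: minimum not met.
Weighted total:
  Fieldwork 87.5 × 0.1 = 8.75
  Discussion 58 × 0.11 = 6.38
  Portfolio 54 × 0.05 = 2.7
  Essays 86 × 0.08 = 6.88
  Oral exam 63 × 0.19 = 11.97
  Reflections 42 × 0.18 = 7.56
  Peer review 97 × 0.15 = 14.55
  Weekly reports 94 × 0.14 = 13.16
Sum = 71.95
Because the Reflections minimum was not met, the result is Beginning.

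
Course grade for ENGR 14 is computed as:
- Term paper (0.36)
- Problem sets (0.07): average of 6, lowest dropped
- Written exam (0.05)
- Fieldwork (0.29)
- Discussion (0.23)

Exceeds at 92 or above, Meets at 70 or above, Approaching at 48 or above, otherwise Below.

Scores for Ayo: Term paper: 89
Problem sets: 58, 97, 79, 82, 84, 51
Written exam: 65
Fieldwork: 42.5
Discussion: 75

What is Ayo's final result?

Problem sets: drop 51 → average of remaining 5 = 400/5 = 80
Weighted total:
  Term paper 89 × 0.36 = 32.04
  Problem sets 80 × 0.07 = 5.6
  Written exam 65 × 0.05 = 3.25
  Fieldwork 42.5 × 0.29 = 12.325
  Discussion 75 × 0.23 = 17.25
Sum = 70.465
70.465 is ≥ 70 and < 92 → Meets

Meets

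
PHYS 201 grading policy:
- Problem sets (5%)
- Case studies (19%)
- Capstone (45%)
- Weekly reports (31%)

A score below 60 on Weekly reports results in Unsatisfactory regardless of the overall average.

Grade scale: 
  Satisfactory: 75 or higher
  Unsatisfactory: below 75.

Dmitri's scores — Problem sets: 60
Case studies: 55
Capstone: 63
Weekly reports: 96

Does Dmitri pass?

Unsatisfactory

Weekly reports score 96 ≥ 60: minimum met.
Weighted total:
  Problem sets 60 × 0.05 = 3
  Case studies 55 × 0.19 = 10.45
  Capstone 63 × 0.45 = 28.35
  Weekly reports 96 × 0.31 = 29.76
Sum = 71.56
71.56 < 75 → Unsatisfactory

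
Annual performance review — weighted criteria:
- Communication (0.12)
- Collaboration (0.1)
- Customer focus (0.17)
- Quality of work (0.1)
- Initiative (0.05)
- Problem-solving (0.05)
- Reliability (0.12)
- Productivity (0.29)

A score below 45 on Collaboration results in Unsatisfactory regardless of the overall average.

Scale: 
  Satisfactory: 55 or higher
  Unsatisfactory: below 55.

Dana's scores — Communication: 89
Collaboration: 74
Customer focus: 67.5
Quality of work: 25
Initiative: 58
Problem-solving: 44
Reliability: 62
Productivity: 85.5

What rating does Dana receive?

Satisfactory

Collaboration score 74 ≥ 45: minimum met.
Weighted total:
  Communication 89 × 0.12 = 10.68
  Collaboration 74 × 0.1 = 7.4
  Customer focus 67.5 × 0.17 = 11.475
  Quality of work 25 × 0.1 = 2.5
  Initiative 58 × 0.05 = 2.9
  Problem-solving 44 × 0.05 = 2.2
  Reliability 62 × 0.12 = 7.44
  Productivity 85.5 × 0.29 = 24.795
Sum = 69.39
69.39 ≥ 55 → Satisfactory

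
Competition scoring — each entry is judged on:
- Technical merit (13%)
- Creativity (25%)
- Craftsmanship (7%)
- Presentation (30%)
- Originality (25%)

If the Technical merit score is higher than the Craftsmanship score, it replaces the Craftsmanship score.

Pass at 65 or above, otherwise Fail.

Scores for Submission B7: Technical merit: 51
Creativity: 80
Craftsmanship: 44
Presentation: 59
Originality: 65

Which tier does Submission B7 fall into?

Technical merit (51) > Craftsmanship (44), so Craftsmanship counts as 51.
Weighted total:
  Technical merit 51 × 0.13 = 6.63
  Creativity 80 × 0.25 = 20
  Craftsmanship 51 × 0.07 = 3.57
  Presentation 59 × 0.3 = 17.7
  Originality 65 × 0.25 = 16.25
Sum = 64.15
64.15 < 65 → Fail

Fail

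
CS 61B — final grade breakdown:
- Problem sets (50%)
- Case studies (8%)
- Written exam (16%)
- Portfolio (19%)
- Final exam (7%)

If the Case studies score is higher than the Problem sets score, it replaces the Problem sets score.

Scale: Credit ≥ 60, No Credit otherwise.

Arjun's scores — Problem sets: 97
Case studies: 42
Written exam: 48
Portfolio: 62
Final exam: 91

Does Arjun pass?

Credit

Case studies (42) ≤ Problem sets (97), so Problem sets stays at 97.
Weighted total:
  Problem sets 97 × 0.5 = 48.5
  Case studies 42 × 0.08 = 3.36
  Written exam 48 × 0.16 = 7.68
  Portfolio 62 × 0.19 = 11.78
  Final exam 91 × 0.07 = 6.37
Sum = 77.69
77.69 ≥ 60 → Credit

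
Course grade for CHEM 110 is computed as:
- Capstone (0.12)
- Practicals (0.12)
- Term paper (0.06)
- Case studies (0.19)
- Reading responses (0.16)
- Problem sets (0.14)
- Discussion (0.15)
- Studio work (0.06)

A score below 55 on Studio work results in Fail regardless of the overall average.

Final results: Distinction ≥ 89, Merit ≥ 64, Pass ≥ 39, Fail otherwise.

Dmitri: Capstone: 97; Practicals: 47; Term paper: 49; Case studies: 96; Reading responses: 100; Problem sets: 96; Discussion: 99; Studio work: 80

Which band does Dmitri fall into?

Merit

Studio work score 80 ≥ 55: minimum met.
Weighted total:
  Capstone 97 × 0.12 = 11.64
  Practicals 47 × 0.12 = 5.64
  Term paper 49 × 0.06 = 2.94
  Case studies 96 × 0.19 = 18.24
  Reading responses 100 × 0.16 = 16
  Problem sets 96 × 0.14 = 13.44
  Discussion 99 × 0.15 = 14.85
  Studio work 80 × 0.06 = 4.8
Sum = 87.55
87.55 is ≥ 64 and < 89 → Merit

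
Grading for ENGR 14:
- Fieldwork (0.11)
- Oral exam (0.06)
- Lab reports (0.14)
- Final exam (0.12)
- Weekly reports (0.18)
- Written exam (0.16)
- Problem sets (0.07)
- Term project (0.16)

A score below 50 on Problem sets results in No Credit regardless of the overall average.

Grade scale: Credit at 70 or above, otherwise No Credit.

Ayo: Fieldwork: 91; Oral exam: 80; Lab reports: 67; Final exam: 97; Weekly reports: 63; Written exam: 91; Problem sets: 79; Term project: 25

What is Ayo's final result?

Credit

Problem sets score 79 ≥ 50: minimum met.
Weighted total:
  Fieldwork 91 × 0.11 = 10.01
  Oral exam 80 × 0.06 = 4.8
  Lab reports 67 × 0.14 = 9.38
  Final exam 97 × 0.12 = 11.64
  Weekly reports 63 × 0.18 = 11.34
  Written exam 91 × 0.16 = 14.56
  Problem sets 79 × 0.07 = 5.53
  Term project 25 × 0.16 = 4
Sum = 71.26
71.26 ≥ 70 → Credit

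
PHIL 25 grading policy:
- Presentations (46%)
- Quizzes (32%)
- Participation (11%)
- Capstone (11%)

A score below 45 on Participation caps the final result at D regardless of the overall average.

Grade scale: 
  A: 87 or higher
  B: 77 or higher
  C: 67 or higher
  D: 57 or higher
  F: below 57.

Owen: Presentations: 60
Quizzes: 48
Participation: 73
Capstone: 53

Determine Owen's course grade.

F

Participation score 73 ≥ 45: minimum met.
Weighted total:
  Presentations 60 × 0.46 = 27.6
  Quizzes 48 × 0.32 = 15.36
  Participation 73 × 0.11 = 8.03
  Capstone 53 × 0.11 = 5.83
Sum = 56.82
56.82 < 57 → F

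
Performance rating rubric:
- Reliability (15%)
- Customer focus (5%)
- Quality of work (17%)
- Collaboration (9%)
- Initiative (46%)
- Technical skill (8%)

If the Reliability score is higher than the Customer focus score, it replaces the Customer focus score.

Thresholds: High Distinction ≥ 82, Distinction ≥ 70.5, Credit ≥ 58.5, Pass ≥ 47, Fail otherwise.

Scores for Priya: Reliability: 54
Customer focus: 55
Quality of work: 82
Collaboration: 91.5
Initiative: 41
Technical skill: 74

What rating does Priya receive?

Reliability (54) ≤ Customer focus (55), so Customer focus stays at 55.
Weighted total:
  Reliability 54 × 0.15 = 8.1
  Customer focus 55 × 0.05 = 2.75
  Quality of work 82 × 0.17 = 13.94
  Collaboration 91.5 × 0.09 = 8.235
  Initiative 41 × 0.46 = 18.86
  Technical skill 74 × 0.08 = 5.92
Sum = 57.805
57.805 is ≥ 47 and < 58.5 → Pass

Pass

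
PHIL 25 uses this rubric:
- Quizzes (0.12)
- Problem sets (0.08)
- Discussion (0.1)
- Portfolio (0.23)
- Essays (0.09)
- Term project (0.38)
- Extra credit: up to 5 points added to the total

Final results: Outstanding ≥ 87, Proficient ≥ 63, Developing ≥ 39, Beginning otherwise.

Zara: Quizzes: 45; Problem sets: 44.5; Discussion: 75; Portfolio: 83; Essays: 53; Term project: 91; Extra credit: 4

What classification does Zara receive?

Weighted total:
  Quizzes 45 × 0.12 = 5.4
  Problem sets 44.5 × 0.08 = 3.56
  Discussion 75 × 0.1 = 7.5
  Portfolio 83 × 0.23 = 19.09
  Essays 53 × 0.09 = 4.77
  Term project 91 × 0.38 = 34.58
Sum = 74.9
Extra credit: 74.9 + 4 = 78.9
78.9 is ≥ 63 and < 87 → Proficient

Proficient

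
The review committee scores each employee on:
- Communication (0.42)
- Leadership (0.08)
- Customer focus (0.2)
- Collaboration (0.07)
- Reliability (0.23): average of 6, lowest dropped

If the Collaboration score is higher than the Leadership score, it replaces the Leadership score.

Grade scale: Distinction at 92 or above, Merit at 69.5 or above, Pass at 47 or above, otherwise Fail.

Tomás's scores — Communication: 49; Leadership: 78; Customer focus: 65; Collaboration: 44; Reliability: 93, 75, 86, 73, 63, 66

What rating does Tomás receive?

Reliability: drop 63 → average of remaining 5 = 393/5 = 78.6
Collaboration (44) ≤ Leadership (78), so Leadership stays at 78.
Weighted total:
  Communication 49 × 0.42 = 20.58
  Leadership 78 × 0.08 = 6.24
  Customer focus 65 × 0.2 = 13
  Collaboration 44 × 0.07 = 3.08
  Reliability 78.6 × 0.23 = 18.078
Sum = 60.978
60.978 is ≥ 47 and < 69.5 → Pass

Pass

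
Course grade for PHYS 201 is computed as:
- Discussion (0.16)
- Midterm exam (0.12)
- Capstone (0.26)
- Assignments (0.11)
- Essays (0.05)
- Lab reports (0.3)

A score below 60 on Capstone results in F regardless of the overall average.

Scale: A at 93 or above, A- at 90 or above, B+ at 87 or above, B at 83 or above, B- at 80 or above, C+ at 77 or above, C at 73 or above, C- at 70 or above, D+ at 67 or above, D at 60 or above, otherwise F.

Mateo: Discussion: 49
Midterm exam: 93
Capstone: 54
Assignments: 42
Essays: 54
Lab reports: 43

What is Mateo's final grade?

F

Capstone score 54 < 60: minimum not met.
Weighted total:
  Discussion 49 × 0.16 = 7.84
  Midterm exam 93 × 0.12 = 11.16
  Capstone 54 × 0.26 = 14.04
  Assignments 42 × 0.11 = 4.62
  Essays 54 × 0.05 = 2.7
  Lab reports 43 × 0.3 = 12.9
Sum = 53.26
Because the Capstone minimum was not met, the result is F.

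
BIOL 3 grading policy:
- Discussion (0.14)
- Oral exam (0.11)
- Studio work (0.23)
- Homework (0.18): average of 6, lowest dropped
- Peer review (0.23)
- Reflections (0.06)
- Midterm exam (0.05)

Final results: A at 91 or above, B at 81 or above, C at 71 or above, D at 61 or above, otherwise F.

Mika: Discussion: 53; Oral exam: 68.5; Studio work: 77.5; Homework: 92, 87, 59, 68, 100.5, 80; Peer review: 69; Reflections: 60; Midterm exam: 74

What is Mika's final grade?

Homework: drop 59 → average of remaining 5 = 427.5/5 = 85.5
Weighted total:
  Discussion 53 × 0.14 = 7.42
  Oral exam 68.5 × 0.11 = 7.535
  Studio work 77.5 × 0.23 = 17.825
  Homework 85.5 × 0.18 = 15.39
  Peer review 69 × 0.23 = 15.87
  Reflections 60 × 0.06 = 3.6
  Midterm exam 74 × 0.05 = 3.7
Sum = 71.34
71.34 is ≥ 71 and < 81 → C

C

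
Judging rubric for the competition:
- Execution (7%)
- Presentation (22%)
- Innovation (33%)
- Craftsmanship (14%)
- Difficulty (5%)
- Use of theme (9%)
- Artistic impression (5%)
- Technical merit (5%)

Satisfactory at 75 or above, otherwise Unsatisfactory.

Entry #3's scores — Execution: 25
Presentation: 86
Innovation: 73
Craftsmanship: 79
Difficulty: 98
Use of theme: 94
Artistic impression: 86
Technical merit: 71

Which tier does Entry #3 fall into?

Satisfactory

Weighted total:
  Execution 25 × 0.07 = 1.75
  Presentation 86 × 0.22 = 18.92
  Innovation 73 × 0.33 = 24.09
  Craftsmanship 79 × 0.14 = 11.06
  Difficulty 98 × 0.05 = 4.9
  Use of theme 94 × 0.09 = 8.46
  Artistic impression 86 × 0.05 = 4.3
  Technical merit 71 × 0.05 = 3.55
Sum = 77.03
77.03 ≥ 75 → Satisfactory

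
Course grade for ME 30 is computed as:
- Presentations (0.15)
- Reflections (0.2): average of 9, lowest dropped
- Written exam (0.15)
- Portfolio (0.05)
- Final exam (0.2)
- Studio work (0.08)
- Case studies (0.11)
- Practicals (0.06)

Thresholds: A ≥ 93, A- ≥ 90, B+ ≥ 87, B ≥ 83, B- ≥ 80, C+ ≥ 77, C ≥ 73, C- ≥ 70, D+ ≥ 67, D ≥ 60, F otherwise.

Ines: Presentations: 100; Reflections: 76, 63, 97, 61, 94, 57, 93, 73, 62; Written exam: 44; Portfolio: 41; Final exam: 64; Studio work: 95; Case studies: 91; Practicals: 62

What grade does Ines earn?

Reflections: drop 57 → average of remaining 8 = 619/8 = 77.375
Weighted total:
  Presentations 100 × 0.15 = 15
  Reflections 77.375 × 0.2 = 15.475
  Written exam 44 × 0.15 = 6.6
  Portfolio 41 × 0.05 = 2.05
  Final exam 64 × 0.2 = 12.8
  Studio work 95 × 0.08 = 7.6
  Case studies 91 × 0.11 = 10.01
  Practicals 62 × 0.06 = 3.72
Sum = 73.255
73.255 is ≥ 73 and < 77 → C

C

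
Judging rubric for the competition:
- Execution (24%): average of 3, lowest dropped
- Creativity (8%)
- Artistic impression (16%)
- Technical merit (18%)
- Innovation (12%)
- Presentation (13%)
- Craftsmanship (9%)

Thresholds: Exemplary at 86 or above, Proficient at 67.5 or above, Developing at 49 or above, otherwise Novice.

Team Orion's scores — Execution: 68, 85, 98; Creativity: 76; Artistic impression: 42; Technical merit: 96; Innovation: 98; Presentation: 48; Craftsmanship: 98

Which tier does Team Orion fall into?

Proficient

Execution: drop 68 → average of remaining 2 = 183/2 = 91.5
Weighted total:
  Execution 91.5 × 0.24 = 21.96
  Creativity 76 × 0.08 = 6.08
  Artistic impression 42 × 0.16 = 6.72
  Technical merit 96 × 0.18 = 17.28
  Innovation 98 × 0.12 = 11.76
  Presentation 48 × 0.13 = 6.24
  Craftsmanship 98 × 0.09 = 8.82
Sum = 78.86
78.86 is ≥ 67.5 and < 86 → Proficient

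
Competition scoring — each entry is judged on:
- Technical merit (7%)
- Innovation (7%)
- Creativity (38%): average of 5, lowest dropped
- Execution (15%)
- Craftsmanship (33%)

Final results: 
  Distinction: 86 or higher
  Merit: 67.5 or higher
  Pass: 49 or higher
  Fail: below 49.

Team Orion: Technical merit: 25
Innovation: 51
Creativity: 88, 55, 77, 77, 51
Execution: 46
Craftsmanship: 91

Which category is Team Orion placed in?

Merit

Creativity: drop 51 → average of remaining 4 = 297/4 = 74.25
Weighted total:
  Technical merit 25 × 0.07 = 1.75
  Innovation 51 × 0.07 = 3.57
  Creativity 74.25 × 0.38 = 28.215
  Execution 46 × 0.15 = 6.9
  Craftsmanship 91 × 0.33 = 30.03
Sum = 70.465
70.465 is ≥ 67.5 and < 86 → Merit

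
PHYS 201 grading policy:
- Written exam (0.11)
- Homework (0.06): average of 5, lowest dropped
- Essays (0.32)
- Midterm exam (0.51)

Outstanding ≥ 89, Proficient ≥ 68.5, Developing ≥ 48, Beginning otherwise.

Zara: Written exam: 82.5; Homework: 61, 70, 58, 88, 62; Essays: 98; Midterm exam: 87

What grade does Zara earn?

Outstanding

Homework: drop 58 → average of remaining 4 = 281/4 = 70.25
Weighted total:
  Written exam 82.5 × 0.11 = 9.075
  Homework 70.25 × 0.06 = 4.215
  Essays 98 × 0.32 = 31.36
  Midterm exam 87 × 0.51 = 44.37
Sum = 89.02
89.02 ≥ 89 → Outstanding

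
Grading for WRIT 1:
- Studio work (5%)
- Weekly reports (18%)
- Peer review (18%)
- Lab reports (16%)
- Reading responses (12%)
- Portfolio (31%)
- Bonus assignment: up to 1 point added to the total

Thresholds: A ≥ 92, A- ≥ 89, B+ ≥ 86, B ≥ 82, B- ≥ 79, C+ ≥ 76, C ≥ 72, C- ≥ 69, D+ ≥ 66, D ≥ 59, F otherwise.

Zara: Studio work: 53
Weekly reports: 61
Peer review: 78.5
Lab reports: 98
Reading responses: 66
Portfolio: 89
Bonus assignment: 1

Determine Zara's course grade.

Weighted total:
  Studio work 53 × 0.05 = 2.65
  Weekly reports 61 × 0.18 = 10.98
  Peer review 78.5 × 0.18 = 14.13
  Lab reports 98 × 0.16 = 15.68
  Reading responses 66 × 0.12 = 7.92
  Portfolio 89 × 0.31 = 27.59
Sum = 78.95
Bonus assignment: 78.95 + 1 = 79.95
79.95 is ≥ 79 and < 82 → B-

B-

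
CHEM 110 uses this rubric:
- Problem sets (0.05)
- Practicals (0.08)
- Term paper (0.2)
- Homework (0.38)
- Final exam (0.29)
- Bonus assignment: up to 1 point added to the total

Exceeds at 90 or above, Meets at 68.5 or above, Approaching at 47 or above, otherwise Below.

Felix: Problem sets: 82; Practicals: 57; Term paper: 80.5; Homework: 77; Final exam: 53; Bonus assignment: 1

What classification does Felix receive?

Weighted total:
  Problem sets 82 × 0.05 = 4.1
  Practicals 57 × 0.08 = 4.56
  Term paper 80.5 × 0.2 = 16.1
  Homework 77 × 0.38 = 29.26
  Final exam 53 × 0.29 = 15.37
Sum = 69.39
Bonus assignment: 69.39 + 1 = 70.39
70.39 is ≥ 68.5 and < 90 → Meets

Meets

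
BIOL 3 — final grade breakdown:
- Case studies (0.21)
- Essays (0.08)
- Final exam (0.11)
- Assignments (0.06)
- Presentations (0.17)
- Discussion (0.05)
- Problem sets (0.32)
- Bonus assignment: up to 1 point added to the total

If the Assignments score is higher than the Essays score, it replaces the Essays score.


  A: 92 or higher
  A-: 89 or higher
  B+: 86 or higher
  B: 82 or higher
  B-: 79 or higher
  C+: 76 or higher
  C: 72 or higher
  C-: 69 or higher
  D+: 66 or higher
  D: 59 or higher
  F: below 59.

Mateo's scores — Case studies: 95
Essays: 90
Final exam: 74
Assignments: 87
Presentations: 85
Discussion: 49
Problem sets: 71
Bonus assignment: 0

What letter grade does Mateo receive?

B-

Assignments (87) ≤ Essays (90), so Essays stays at 90.
Weighted total:
  Case studies 95 × 0.21 = 19.95
  Essays 90 × 0.08 = 7.2
  Final exam 74 × 0.11 = 8.14
  Assignments 87 × 0.06 = 5.22
  Presentations 85 × 0.17 = 14.45
  Discussion 49 × 0.05 = 2.45
  Problem sets 71 × 0.32 = 22.72
Sum = 80.13
Bonus assignment: 80.13 + 0 = 80.13
80.13 is ≥ 79 and < 82 → B-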